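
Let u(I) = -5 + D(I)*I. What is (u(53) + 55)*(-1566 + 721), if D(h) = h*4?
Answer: -9536670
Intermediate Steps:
D(h) = 4*h
u(I) = -5 + 4*I² (u(I) = -5 + (4*I)*I = -5 + 4*I²)
(u(53) + 55)*(-1566 + 721) = ((-5 + 4*53²) + 55)*(-1566 + 721) = ((-5 + 4*2809) + 55)*(-845) = ((-5 + 11236) + 55)*(-845) = (11231 + 55)*(-845) = 11286*(-845) = -9536670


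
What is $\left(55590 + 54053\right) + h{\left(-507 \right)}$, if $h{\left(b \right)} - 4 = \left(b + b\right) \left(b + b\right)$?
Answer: $1137843$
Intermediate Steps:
$h{\left(b \right)} = 4 + 4 b^{2}$ ($h{\left(b \right)} = 4 + \left(b + b\right) \left(b + b\right) = 4 + 2 b 2 b = 4 + 4 b^{2}$)
$\left(55590 + 54053\right) + h{\left(-507 \right)} = \left(55590 + 54053\right) + \left(4 + 4 \left(-507\right)^{2}\right) = 109643 + \left(4 + 4 \cdot 257049\right) = 109643 + \left(4 + 1028196\right) = 109643 + 1028200 = 1137843$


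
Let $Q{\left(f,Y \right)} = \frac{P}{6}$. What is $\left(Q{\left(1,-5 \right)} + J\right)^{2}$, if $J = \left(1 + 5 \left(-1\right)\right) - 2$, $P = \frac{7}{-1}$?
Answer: $\frac{1849}{36} \approx 51.361$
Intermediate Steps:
$P = -7$ ($P = 7 \left(-1\right) = -7$)
$Q{\left(f,Y \right)} = - \frac{7}{6}$
$J = -6$ ($J = \left(1 - 5\right) - 2 = -4 - 2 = -6$)
$\left(Q{\left(1,-5 \right)} + J\right)^{2} = \left(- \frac{7}{6} - 6\right)^{2} = \left(- \frac{43}{6}\right)^{2} = \frac{1849}{36}$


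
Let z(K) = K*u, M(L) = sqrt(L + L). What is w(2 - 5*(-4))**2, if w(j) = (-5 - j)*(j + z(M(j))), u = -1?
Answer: 384912 - 64152*sqrt(11) ≈ 1.7214e+5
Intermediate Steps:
M(L) = sqrt(2)*sqrt(L) (M(L) = sqrt(2*L) = sqrt(2)*sqrt(L))
z(K) = -K (z(K) = K*(-1) = -K)
w(j) = (-5 - j)*(j - sqrt(2)*sqrt(j))
w(2 - 5*(-4))**2 = (-(2 - 5*(-4))**2 - 5*(2 - 5*(-4)) + sqrt(2)*(2 - 5*(-4))**(3/2) + 5*sqrt(2)*sqrt(2 - 5*(-4)))**2 = (-(2 + 20)**2 - 5*(2 + 20) + sqrt(2)*(2 + 20)**(3/2) + 5*sqrt(2)*sqrt(2 + 20))**2 = (-1*22**2 - 5*22 + sqrt(2)*22**(3/2) + 5*sqrt(2)*sqrt(22))**2 = (-1*484 - 110 + sqrt(2)*(22*sqrt(22)) + 10*sqrt(11))**2 = (-484 - 110 + 44*sqrt(11) + 10*sqrt(11))**2 = (-594 + 54*sqrt(11))**2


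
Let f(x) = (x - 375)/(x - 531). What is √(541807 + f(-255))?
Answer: √9297963682/131 ≈ 736.08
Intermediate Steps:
f(x) = (-375 + x)/(-531 + x)
√(541807 + f(-255)) = √(541807 + (-375 - 255)/(-531 - 255)) = √(541807 - 630/(-786)) = √(541807 - 1/786*(-630)) = √(541807 + 105/131) = √(70976822/131) = √9297963682/131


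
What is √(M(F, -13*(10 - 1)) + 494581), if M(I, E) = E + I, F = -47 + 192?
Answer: √494609 ≈ 703.28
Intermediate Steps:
F = 145
√(M(F, -13*(10 - 1)) + 494581) = √((-13*(10 - 1) + 145) + 494581) = √((-13*9 + 145) + 494581) = √((-117 + 145) + 494581) = √(28 + 494581) = √494609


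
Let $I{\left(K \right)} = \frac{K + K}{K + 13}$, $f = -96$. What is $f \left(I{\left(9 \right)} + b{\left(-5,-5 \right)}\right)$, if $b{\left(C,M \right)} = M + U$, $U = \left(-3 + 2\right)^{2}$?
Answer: $\frac{3360}{11} \approx 305.45$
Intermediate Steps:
$U = 1$ ($U = \left(-1\right)^{2} = 1$)
$I{\left(K \right)} = \frac{2 K}{13 + K}$
$b{\left(C,M \right)} = 1 + M$ ($b{\left(C,M \right)} = M + 1 = 1 + M$)
$f \left(I{\left(9 \right)} + b{\left(-5,-5 \right)}\right) = - 96 \left(2 \cdot 9 \frac{1}{13 + 9} + \left(1 - 5\right)\right) = - 96 \left(2 \cdot 9 \cdot \frac{1}{22} - 4\right) = - 96 \left(\frac{9}{11} - 4\right) = \left(-96\right) \left(- \frac{35}{11}\right) = \frac{3360}{11}$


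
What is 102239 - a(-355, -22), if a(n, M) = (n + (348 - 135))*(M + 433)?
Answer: 160601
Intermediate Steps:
a(n, M) = (213 + n)*(433 + M) (a(n, M) = (n + 213)*(433 + M) = (213 + n)*(433 + M))
102239 - a(-355, -22) = 102239 - (92229 + 213*(-22) + 433*(-355) - 22*(-355)) = 102239 - (92229 - 4686 - 153715 + 7810) = 102239 - 1*(-58362) = 102239 + 58362 = 160601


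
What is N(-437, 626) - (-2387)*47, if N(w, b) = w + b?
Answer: 112378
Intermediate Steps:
N(w, b) = b + w
N(-437, 626) - (-2387)*47 = (626 - 437) - (-2387)*47 = 189 - 1*(-112189) = 189 + 112189 = 112378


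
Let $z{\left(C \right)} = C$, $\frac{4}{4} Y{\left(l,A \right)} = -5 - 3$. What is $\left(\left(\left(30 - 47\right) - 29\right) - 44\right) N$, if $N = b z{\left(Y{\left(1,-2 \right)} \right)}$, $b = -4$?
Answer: $-2880$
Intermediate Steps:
$Y{\left(l,A \right)} = -8$ ($Y{\left(l,A \right)} = -5 - 3 = -8$)
$N = 32$ ($N = \left(-4\right) \left(-8\right) = 32$)
$\left(\left(\left(30 - 47\right) - 29\right) - 44\right) N = \left(\left(\left(30 - 47\right) - 29\right) - 44\right) 32 = \left(\left(-17 - 29\right) - 44\right) 32 = \left(-46 - 44\right) 32 = \left(-90\right) 32 = -2880$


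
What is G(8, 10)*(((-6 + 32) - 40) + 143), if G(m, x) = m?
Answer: 1032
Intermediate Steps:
G(8, 10)*(((-6 + 32) - 40) + 143) = 8*(((-6 + 32) - 40) + 143) = 8*((26 - 40) + 143) = 8*(-14 + 143) = 8*129 = 1032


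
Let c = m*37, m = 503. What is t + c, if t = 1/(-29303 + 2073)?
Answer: 506777529/27230 ≈ 18611.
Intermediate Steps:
t = -1/27230 (t = 1/(-27230) = -1/27230 ≈ -3.6724e-5)
c = 18611 (c = 503*37 = 18611)
t + c = -1/27230 + 18611 = 506777529/27230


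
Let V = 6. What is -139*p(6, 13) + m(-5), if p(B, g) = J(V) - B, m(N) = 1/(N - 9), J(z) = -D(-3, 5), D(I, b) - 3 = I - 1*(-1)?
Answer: 13621/14 ≈ 972.93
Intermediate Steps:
D(I, b) = 4 + I (D(I, b) = 3 + (I - 1*(-1)) = 3 + (I + 1) = 3 + (1 + I) = 4 + I)
J(z) = -1 (J(z) = -(4 - 3) = -1*1 = -1)
m(N) = 1/(-9 + N)
p(B, g) = -1 - B
-139*p(6, 13) + m(-5) = -139*(-1 - 1*6) + 1/(-9 - 5) = -139*(-1 - 6) + 1/(-14) = -139*(-7) - 1/14 = 973 - 1/14 = 13621/14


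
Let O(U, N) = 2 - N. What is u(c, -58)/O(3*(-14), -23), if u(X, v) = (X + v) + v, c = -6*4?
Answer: -28/5 ≈ -5.6000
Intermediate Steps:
c = -24
u(X, v) = X + 2*v
u(c, -58)/O(3*(-14), -23) = (-24 + 2*(-58))/(2 - 1*(-23)) = (-24 - 116)/(2 + 23) = -140/25 = -140*1/25 = -28/5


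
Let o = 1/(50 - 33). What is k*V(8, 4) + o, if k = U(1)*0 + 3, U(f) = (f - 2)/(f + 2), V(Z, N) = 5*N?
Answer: 1021/17 ≈ 60.059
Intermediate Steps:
o = 1/17 ≈ 0.058824
U(f) = (-2 + f)/(2 + f)
k = 3 (k = ((-2 + 1)/(2 + 1))*0 + 3 = (-1/3)*0 + 3 = ((1/3)*(-1))*0 + 3 = -1/3*0 + 3 = 0 + 3 = 3)
k*V(8, 4) + o = 3*(5*4) + 1/17 = 3*20 + 1/17 = 60 + 1/17 = 1021/17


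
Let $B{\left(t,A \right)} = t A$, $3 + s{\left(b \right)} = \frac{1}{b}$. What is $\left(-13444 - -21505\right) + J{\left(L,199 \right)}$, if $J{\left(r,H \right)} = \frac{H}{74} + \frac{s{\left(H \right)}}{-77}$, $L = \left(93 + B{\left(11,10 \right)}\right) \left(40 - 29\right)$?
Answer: $\frac{9143477403}{1133902} \approx 8063.7$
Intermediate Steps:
$s{\left(b \right)} = -3 + \frac{1}{b}$
$B{\left(t,A \right)} = A t$
$L = 2233$ ($L = \left(93 + 10 \cdot 11\right) \left(40 - 29\right) = \left(93 + 110\right) 11 = 203 \cdot 11 = 2233$)
$J{\left(r,H \right)} = \frac{3}{77} - \frac{1}{77 H} + \frac{H}{74}$ ($J{\left(r,H \right)} = \frac{H}{74} + \frac{-3 + \frac{1}{H}}{-77} = H \frac{1}{74} + \left(-3 + \frac{1}{H}\right) \left(- \frac{1}{77}\right) = \frac{H}{74} + \left(\frac{3}{77} - \frac{1}{77 H}\right) = \frac{3}{77} - \frac{1}{77 H} + \frac{H}{74}$)
$\left(-13444 - -21505\right) + J{\left(L,199 \right)} = \left(-13444 - -21505\right) + \left(\frac{3}{77} - \frac{1}{77 \cdot 199} + \frac{1}{74} \cdot 199\right) = \left(-13444 + 21505\right) + \left(\frac{3}{77} - \frac{1}{15323} + \frac{199}{74}\right) = 8061 + \left(\frac{3}{77} - \frac{1}{15323} + \frac{199}{74}\right) = 8061 + \frac{3093381}{1133902} = \frac{9143477403}{1133902}$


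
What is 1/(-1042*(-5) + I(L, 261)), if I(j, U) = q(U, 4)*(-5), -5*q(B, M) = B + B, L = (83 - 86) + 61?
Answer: 1/5732 ≈ 0.00017446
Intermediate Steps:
L = 58 (L = -3 + 61 = 58)
q(B, M) = -2*B/5 (q(B, M) = -(B + B)/5 = -2*B/5)
I(j, U) = 2*U (I(j, U) = -2*U/5*(-5) = 2*U)
1/(-1042*(-5) + I(L, 261)) = 1/(-1042*(-5) + 2*261) = 1/(5210 + 522) = 1/5732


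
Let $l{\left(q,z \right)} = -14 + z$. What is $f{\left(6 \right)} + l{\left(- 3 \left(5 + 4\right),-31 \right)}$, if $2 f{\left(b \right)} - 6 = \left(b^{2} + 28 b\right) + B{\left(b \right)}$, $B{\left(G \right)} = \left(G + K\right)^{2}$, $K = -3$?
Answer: $\frac{129}{2} \approx 64.5$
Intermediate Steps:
$B{\left(G \right)} = \left(-3 + G\right)^{2}$ ($B{\left(G \right)} = \left(G - 3\right)^{2} = \left(-3 + G\right)^{2}$)
$f{\left(b \right)} = 3 + \frac{b^{2}}{2} + \frac{\left(-3 + b\right)^{2}}{2} + 14 b$ ($f{\left(b \right)} = 3 + \frac{\left(b^{2} + 28 b\right) + \left(-3 + b\right)^{2}}{2} = 3 + \frac{b^{2} + \left(-3 + b\right)^{2} + 28 b}{2} = 3 + \left(\frac{b^{2}}{2} + \frac{\left(-3 + b\right)^{2}}{2} + 14 b\right) = 3 + \frac{b^{2}}{2} + \frac{\left(-3 + b\right)^{2}}{2} + 14 b$)
$f{\left(6 \right)} + l{\left(- 3 \left(5 + 4\right),-31 \right)} = \left(\frac{15}{2} + 6^{2} + 11 \cdot 6\right) - 45 = \left(\frac{15}{2} + 36 + 66\right) - 45 = \frac{219}{2} - 45 = \frac{129}{2}$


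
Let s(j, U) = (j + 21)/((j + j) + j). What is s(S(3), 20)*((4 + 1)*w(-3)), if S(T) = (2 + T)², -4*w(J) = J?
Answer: 23/10 ≈ 2.3000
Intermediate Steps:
w(J) = -J/4
s(j, U) = (21 + j)/(3*j) (s(j, U) = (21 + j)/(2*j + j) = (21 + j)/((3*j)) = (21 + j)*(1/(3*j)) = (21 + j)/(3*j))
s(S(3), 20)*((4 + 1)*w(-3)) = ((21 + (2 + 3)²)/(3*((2 + 3)²)))*((4 + 1)*(-¼*(-3))) = ((21 + 5²)/(3*(5²)))*(5*(¾)) = ((⅓)*(21 + 25)/25)*(15/4) = ((⅓)*(1/25)*46)*(15/4) = (46/75)*(15/4) = 23/10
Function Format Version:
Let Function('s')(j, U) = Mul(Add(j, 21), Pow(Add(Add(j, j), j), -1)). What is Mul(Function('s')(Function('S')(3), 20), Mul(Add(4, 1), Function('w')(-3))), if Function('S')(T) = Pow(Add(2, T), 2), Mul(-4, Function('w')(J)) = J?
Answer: Rational(23, 10) ≈ 2.3000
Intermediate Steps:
Function('w')(J) = Mul(Rational(-1, 4), J)
Function('s')(j, U) = Mul(Rational(1, 3), Pow(j, -1), Add(21, j)) (Function('s')(j, U) = Mul(Add(21, j), Pow(Add(Mul(2, j), j), -1)) = Mul(Add(21, j), Pow(Mul(3, j), -1)) = Mul(Add(21, j), Mul(Rational(1, 3), Pow(j, -1))) = Mul(Rational(1, 3), Pow(j, -1), Add(21, j)))
Mul(Function('s')(Function('S')(3), 20), Mul(Add(4, 1), Function('w')(-3))) = Mul(Mul(Rational(1, 3), Pow(Pow(Add(2, 3), 2), -1), Add(21, Pow(Add(2, 3), 2))), Mul(Add(4, 1), Mul(Rational(-1, 4), -3))) = Mul(Mul(Rational(1, 3), Pow(Pow(5, 2), -1), Add(21, Pow(5, 2))), Mul(5, Rational(3, 4))) = Mul(Mul(Rational(1, 3), Pow(25, -1), Add(21, 25)), Rational(15, 4)) = Mul(Mul(Rational(1, 3), Rational(1, 25), 46), Rational(15, 4)) = Mul(Rational(46, 75), Rational(15, 4)) = Rational(23, 10)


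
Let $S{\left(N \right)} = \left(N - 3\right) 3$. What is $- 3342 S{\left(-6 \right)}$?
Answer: $90234$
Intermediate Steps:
$S{\left(N \right)} = -9 + 3 N$ ($S{\left(N \right)} = \left(-3 + N\right) 3 = -9 + 3 N$)
$- 3342 S{\left(-6 \right)} = - 3342 \left(-9 + 3 \left(-6\right)\right) = - 3342 \left(-9 - 18\right) = \left(-3342\right) \left(-27\right) = 90234$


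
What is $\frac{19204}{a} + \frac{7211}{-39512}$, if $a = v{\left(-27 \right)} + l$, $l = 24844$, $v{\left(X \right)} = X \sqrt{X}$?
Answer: $\frac{14400393581103}{24388545678728} + \frac{1555524 i \sqrt{3}}{617244019} \approx 0.59046 + 0.004365 i$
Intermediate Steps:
$v{\left(X \right)} = X^{\frac{3}{2}}$
$a = 24844 - 81 i \sqrt{3}$ ($a = \left(-27\right)^{\frac{3}{2}} + 24844 = - 81 i \sqrt{3} + 24844 = 24844 - 81 i \sqrt{3} \approx 24844.0 - 140.3 i$)
$\frac{19204}{a} + \frac{7211}{-39512} = \frac{19204}{24844 - 81 i \sqrt{3}} + \frac{7211}{-39512} = \frac{19204}{24844 - 81 i \sqrt{3}} + 7211 \left(- \frac{1}{39512}\right) = \frac{19204}{24844 - 81 i \sqrt{3}} - \frac{7211}{39512} = - \frac{7211}{39512} + \frac{19204}{24844 - 81 i \sqrt{3}}$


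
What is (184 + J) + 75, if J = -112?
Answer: 147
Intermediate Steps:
(184 + J) + 75 = (184 - 112) + 75 = 72 + 75 = 147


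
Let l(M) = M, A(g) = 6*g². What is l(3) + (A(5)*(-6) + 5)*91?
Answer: -81442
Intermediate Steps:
l(3) + (A(5)*(-6) + 5)*91 = 3 + ((6*5²)*(-6) + 5)*91 = 3 + ((6*25)*(-6) + 5)*91 = 3 + (150*(-6) + 5)*91 = 3 + (-900 + 5)*91 = 3 - 895*91 = 3 - 81445 = -81442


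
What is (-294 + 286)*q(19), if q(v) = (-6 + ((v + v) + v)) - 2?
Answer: -392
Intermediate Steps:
q(v) = -8 + 3*v (q(v) = (-6 + (2*v + v)) - 2 = (-6 + 3*v) - 2 = -8 + 3*v)
(-294 + 286)*q(19) = (-294 + 286)*(-8 + 3*19) = -8*(-8 + 57) = -8*49 = -392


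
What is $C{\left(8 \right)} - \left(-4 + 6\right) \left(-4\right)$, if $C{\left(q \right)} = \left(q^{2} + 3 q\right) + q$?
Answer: $104$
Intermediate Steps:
$C{\left(q \right)} = q^{2} + 4 q$
$C{\left(8 \right)} - \left(-4 + 6\right) \left(-4\right) = 8 \left(4 + 8\right) - \left(-4 + 6\right) \left(-4\right) = 8 \cdot 12 - 2 \left(-4\right) = 96 - -8 = 96 + 8 = 104$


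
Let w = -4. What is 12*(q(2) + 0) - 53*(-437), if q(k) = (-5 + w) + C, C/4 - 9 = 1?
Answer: 23533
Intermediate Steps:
C = 40 (C = 36 + 4*1 = 36 + 4 = 40)
q(k) = 31 (q(k) = (-5 - 4) + 40 = -9 + 40 = 31)
12*(q(2) + 0) - 53*(-437) = 12*(31 + 0) - 53*(-437) = 12*31 + 23161 = 372 + 23161 = 23533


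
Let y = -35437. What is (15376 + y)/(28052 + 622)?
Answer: -743/1062 ≈ -0.69962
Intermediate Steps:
(15376 + y)/(28052 + 622) = (15376 - 35437)/(28052 + 622) = -20061/28674 = -20061*1/28674 = -743/1062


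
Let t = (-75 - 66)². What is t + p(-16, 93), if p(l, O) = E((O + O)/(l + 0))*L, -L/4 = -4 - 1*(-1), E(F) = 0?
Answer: 19881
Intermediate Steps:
L = 12 (L = -4*(-4 - 1*(-1)) = -4*(-4 + 1) = -4*(-3) = 12)
p(l, O) = 0 (p(l, O) = 0*12 = 0)
t = 19881 (t = (-141)² = 19881)
t + p(-16, 93) = 19881 + 0 = 19881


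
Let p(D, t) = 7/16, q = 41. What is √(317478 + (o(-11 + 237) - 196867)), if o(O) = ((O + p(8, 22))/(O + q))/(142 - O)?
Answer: √26964070790615/14952 ≈ 347.29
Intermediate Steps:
p(D, t) = 7/16 (p(D, t) = 7*(1/16) = 7/16)
o(O) = (7/16 + O)/((41 + O)*(142 - O)) (o(O) = ((O + 7/16)/(O + 41))/(142 - O) = ((7/16 + O)/(41 + O))/(142 - O) = (7/16 + O)/((41 + O)*(142 - O)))
√(317478 + (o(-11 + 237) - 196867)) = √(317478 + ((-7/16 - (-11 + 237))/(-5822 + (-11 + 237)² - 101*(-11 + 237)) - 196867)) = √(317478 + ((-7/16 - 1*226)/(-5822 + 226² - 101*226) - 196867)) = √(317478 + ((-7/16 - 226)/(-5822 + 51076 - 22826) - 196867)) = √(317478 + (-3623/16/22428 - 196867)) = √(317478 + ((1/22428)*(-3623/16) - 196867)) = √(317478 + (-3623/358848 - 196867)) = √(317478 - 70645332839/358848) = √(43281012505/358848) = √26964070790615/14952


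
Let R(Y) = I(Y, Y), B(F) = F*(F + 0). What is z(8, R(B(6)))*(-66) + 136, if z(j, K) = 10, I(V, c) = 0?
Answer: -524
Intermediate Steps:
B(F) = F² (B(F) = F*F = F²)
R(Y) = 0
z(8, R(B(6)))*(-66) + 136 = 10*(-66) + 136 = -660 + 136 = -524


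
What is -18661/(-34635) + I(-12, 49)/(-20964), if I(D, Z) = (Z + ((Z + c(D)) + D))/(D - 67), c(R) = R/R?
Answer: 10302846787/19120321020 ≈ 0.53884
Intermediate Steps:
c(R) = 1
I(D, Z) = (1 + D + 2*Z)/(-67 + D) (I(D, Z) = (Z + ((Z + 1) + D))/(D - 67) = (Z + ((1 + Z) + D))/(-67 + D) = (Z + (1 + D + Z))/(-67 + D) = (1 + D + 2*Z)/(-67 + D))
-18661/(-34635) + I(-12, 49)/(-20964) = -18661/(-34635) + ((1 - 12 + 2*49)/(-67 - 12))/(-20964) = -18661*(-1/34635) + ((1 - 12 + 98)/(-79))*(-1/20964) = 18661/34635 - 1/79*87*(-1/20964) = 18661/34635 - 87/79*(-1/20964) = 18661/34635 + 29/552052 = 10302846787/19120321020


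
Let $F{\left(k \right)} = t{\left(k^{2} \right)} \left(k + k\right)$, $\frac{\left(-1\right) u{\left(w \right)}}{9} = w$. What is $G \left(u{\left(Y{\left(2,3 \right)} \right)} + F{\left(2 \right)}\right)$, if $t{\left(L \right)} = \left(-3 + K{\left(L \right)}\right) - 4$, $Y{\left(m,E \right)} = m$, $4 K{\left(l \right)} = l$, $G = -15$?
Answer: $630$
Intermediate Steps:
$K{\left(l \right)} = \frac{l}{4}$
$t{\left(L \right)} = -7 + \frac{L}{4}$ ($t{\left(L \right)} = \left(-3 + \frac{L}{4}\right) - 4 = -7 + \frac{L}{4}$)
$u{\left(w \right)} = - 9 w$
$F{\left(k \right)} = 2 k \left(-7 + \frac{k^{2}}{4}\right)$ ($F{\left(k \right)} = \left(-7 + \frac{k^{2}}{4}\right) \left(k + k\right) = \left(-7 + \frac{k^{2}}{4}\right) 2 k = 2 k \left(-7 + \frac{k^{2}}{4}\right)$)
$G \left(u{\left(Y{\left(2,3 \right)} \right)} + F{\left(2 \right)}\right) = - 15 \left(\left(-9\right) 2 + \frac{1}{2} \cdot 2 \left(-28 + 2^{2}\right)\right) = - 15 \left(-18 + \frac{1}{2} \cdot 2 \left(-28 + 4\right)\right) = - 15 \left(-18 + \frac{1}{2} \cdot 2 \left(-24\right)\right) = - 15 \left(-18 - 24\right) = \left(-15\right) \left(-42\right) = 630$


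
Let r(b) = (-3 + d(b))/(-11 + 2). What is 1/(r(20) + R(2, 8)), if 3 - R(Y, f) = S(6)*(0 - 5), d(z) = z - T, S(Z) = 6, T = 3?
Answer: 9/283 ≈ 0.031802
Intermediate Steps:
d(z) = -3 + z (d(z) = z - 1*3 = z - 3 = -3 + z)
R(Y, f) = 33 (R(Y, f) = 3 - 6*(0 - 5) = 3 - 6*(-5) = 3 - 1*(-30) = 3 + 30 = 33)
r(b) = ⅔ - b/9 (r(b) = (-3 + (-3 + b))/(-11 + 2) = (-6 + b)/(-9) = (-6 + b)*(-⅑) = ⅔ - b/9)
1/(r(20) + R(2, 8)) = 1/((⅔ - ⅑*20) + 33) = 1/((⅔ - 20/9) + 33) = 1/(-14/9 + 33) = 1/(283/9) = 9/283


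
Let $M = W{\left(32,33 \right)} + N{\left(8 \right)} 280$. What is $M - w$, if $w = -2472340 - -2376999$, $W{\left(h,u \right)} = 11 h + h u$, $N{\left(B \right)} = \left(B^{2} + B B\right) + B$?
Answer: $134829$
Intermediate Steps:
$N{\left(B \right)} = B + 2 B^{2}$ ($N{\left(B \right)} = \left(B^{2} + B^{2}\right) + B = 2 B^{2} + B = B + 2 B^{2}$)
$w = -95341$ ($w = -2472340 + 2376999 = -95341$)
$M = 39488$ ($M = 32 \left(11 + 33\right) + 8 \left(1 + 2 \cdot 8\right) 280 = 32 \cdot 44 + 8 \left(1 + 16\right) 280 = 1408 + 8 \cdot 17 \cdot 280 = 1408 + 136 \cdot 280 = 1408 + 38080 = 39488$)
$M - w = 39488 - -95341 = 39488 + 95341 = 134829$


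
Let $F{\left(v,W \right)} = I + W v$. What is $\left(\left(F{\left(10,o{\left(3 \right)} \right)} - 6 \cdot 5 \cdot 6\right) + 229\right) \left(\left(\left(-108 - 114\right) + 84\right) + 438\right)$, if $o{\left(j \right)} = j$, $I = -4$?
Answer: $22500$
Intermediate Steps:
$F{\left(v,W \right)} = -4 + W v$
$\left(\left(F{\left(10,o{\left(3 \right)} \right)} - 6 \cdot 5 \cdot 6\right) + 229\right) \left(\left(\left(-108 - 114\right) + 84\right) + 438\right) = \left(\left(\left(-4 + 3 \cdot 10\right) - 6 \cdot 5 \cdot 6\right) + 229\right) \left(\left(\left(-108 - 114\right) + 84\right) + 438\right) = \left(\left(\left(-4 + 30\right) - 30 \cdot 6\right) + 229\right) \left(\left(-222 + 84\right) + 438\right) = \left(\left(26 - 180\right) + 229\right) \left(-138 + 438\right) = \left(\left(26 - 180\right) + 229\right) 300 = \left(-154 + 229\right) 300 = 75 \cdot 300 = 22500$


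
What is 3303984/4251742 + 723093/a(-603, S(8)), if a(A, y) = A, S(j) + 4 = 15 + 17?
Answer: -512068762609/427300071 ≈ -1198.4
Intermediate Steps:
S(j) = 28 (S(j) = -4 + (15 + 17) = -4 + 32 = 28)
3303984/4251742 + 723093/a(-603, S(8)) = 3303984/4251742 + 723093/(-603) = 3303984*(1/4251742) + 723093*(-1/603) = 1651992/2125871 - 241031/201 = -512068762609/427300071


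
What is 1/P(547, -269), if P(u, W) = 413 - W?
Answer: 1/682 ≈ 0.0014663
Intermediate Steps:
1/P(547, -269) = 1/(413 - 1*(-269)) = 1/(413 + 269) = 1/682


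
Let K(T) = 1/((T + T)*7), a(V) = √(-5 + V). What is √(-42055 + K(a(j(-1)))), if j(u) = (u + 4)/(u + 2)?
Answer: √(-8242780 - 7*I*√2)/14 ≈ 0.00012315 - 205.07*I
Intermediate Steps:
j(u) = (4 + u)/(2 + u)
K(T) = 1/(14*T) (K(T) = 1/((2*T)*7) = 1/(14*T))
√(-42055 + K(a(j(-1)))) = √(-42055 + 1/(14*(√(-5 + (4 - 1)/(2 - 1))))) = √(-42055 + 1/(14*(√(-5 + 3/1)))) = √(-42055 + 1/(14*(√(-5 + 1*3)))) = √(-42055 + 1/(14*(√(-5 + 3)))) = √(-42055 + 1/(14*(√(-2)))) = √(-42055 + 1/(14*((I*√2)))) = √(-42055 + (-I*√2/2)/14) = √(-42055 - I*√2/28)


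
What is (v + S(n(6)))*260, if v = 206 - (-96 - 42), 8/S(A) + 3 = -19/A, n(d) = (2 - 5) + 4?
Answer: 982800/11 ≈ 89346.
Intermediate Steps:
n(d) = 1 (n(d) = -3 + 4 = 1)
S(A) = 8/(-3 - 19/A)
v = 344 (v = 206 - 1*(-138) = 206 + 138 = 344)
(v + S(n(6)))*260 = (344 - 8*1/(19 + 3*1))*260 = (344 - 8*1/(19 + 3))*260 = (344 - 8*1/22)*260 = (344 - 8*1*1/22)*260 = (344 - 4/11)*260 = (3780/11)*260 = 982800/11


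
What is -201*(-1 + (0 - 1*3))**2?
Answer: -3216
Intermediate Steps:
-201*(-1 + (0 - 1*3))**2 = -201*(-1 + (0 - 3))**2 = -201*(-1 - 3)**2 = -201*(-4)**2 = -201*16 = -3216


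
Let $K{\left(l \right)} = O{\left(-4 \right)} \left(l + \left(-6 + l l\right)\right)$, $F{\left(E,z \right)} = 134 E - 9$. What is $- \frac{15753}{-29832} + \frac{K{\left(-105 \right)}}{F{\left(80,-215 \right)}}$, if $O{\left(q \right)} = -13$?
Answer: $- \frac{1354631147}{106510184} \approx -12.718$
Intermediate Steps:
$F{\left(E,z \right)} = -9 + 134 E$
$K{\left(l \right)} = 78 - 13 l - 13 l^{2}$ ($K{\left(l \right)} = - 13 \left(l + \left(-6 + l l\right)\right) = - 13 \left(l + \left(-6 + l^{2}\right)\right) = - 13 \left(-6 + l + l^{2}\right) = 78 - 13 l - 13 l^{2}$)
$- \frac{15753}{-29832} + \frac{K{\left(-105 \right)}}{F{\left(80,-215 \right)}} = - \frac{15753}{-29832} + \frac{78 - -1365 - 13 \left(-105\right)^{2}}{-9 + 134 \cdot 80} = \left(-15753\right) \left(- \frac{1}{29832}\right) + \frac{78 + 1365 - 143325}{-9 + 10720} = \frac{5251}{9944} + \frac{78 + 1365 - 143325}{10711} = \frac{5251}{9944} - \frac{141882}{10711} = - \frac{1354631147}{106510184}$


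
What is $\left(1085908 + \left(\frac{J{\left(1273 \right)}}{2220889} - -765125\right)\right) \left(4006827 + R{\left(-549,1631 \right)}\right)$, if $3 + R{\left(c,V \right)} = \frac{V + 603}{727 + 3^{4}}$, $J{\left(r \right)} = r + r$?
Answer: $\frac{6654615173444708115479}{897239156} \approx 7.4168 \cdot 10^{12}$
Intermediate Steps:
$J{\left(r \right)} = 2 r$
$R{\left(c,V \right)} = - \frac{1821}{808} + \frac{V}{808}$ ($R{\left(c,V \right)} = -3 + \frac{V + 603}{727 + 3^{4}} = -3 + \frac{603 + V}{727 + 81} = -3 + \frac{603 + V}{808} = -3 + \left(603 + V\right) \frac{1}{808} = -3 + \left(\frac{603}{808} + \frac{V}{808}\right) = - \frac{1821}{808} + \frac{V}{808}$)
$\left(1085908 + \left(\frac{J{\left(1273 \right)}}{2220889} - -765125\right)\right) \left(4006827 + R{\left(-549,1631 \right)}\right) = \left(1085908 + \left(\frac{2 \cdot 1273}{2220889} - -765125\right)\right) \left(4006827 + \left(- \frac{1821}{808} + \frac{1}{808} \cdot 1631\right)\right) = \left(1085908 + \left(2546 \cdot \frac{1}{2220889} + 765125\right)\right) \left(4006827 + \left(- \frac{1821}{808} + \frac{1631}{808}\right)\right) = \left(1085908 + \left(\frac{2546}{2220889} + 765125\right)\right) \left(4006827 - \frac{95}{404}\right) = \left(1085908 + \frac{1699257698671}{2220889}\right) \frac{1618758013}{404} = \frac{4110938830883}{2220889} \cdot \frac{1618758013}{404} = \frac{6654615173444708115479}{897239156}$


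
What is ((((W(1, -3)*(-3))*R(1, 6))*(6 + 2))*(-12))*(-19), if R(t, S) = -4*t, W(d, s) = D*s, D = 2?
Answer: -131328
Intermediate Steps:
W(d, s) = 2*s
((((W(1, -3)*(-3))*R(1, 6))*(6 + 2))*(-12))*(-19) = (((((2*(-3))*(-3))*(-4*1))*(6 + 2))*(-12))*(-19) = (((-6*(-3)*(-4))*8)*(-12))*(-19) = (((18*(-4))*8)*(-12))*(-19) = (-72*8*(-12))*(-19) = -576*(-12)*(-19) = 6912*(-19) = -131328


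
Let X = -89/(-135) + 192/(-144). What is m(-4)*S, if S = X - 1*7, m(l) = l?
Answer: 4144/135 ≈ 30.696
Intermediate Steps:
X = -91/135 (X = -89*(-1/135) + 192*(-1/144) = 89/135 - 4/3 = -91/135 ≈ -0.67407)
S = -1036/135 (S = -91/135 - 1*7 = -91/135 - 7 = -1036/135 ≈ -7.6741)
m(-4)*S = -4*(-1036/135) = 4144/135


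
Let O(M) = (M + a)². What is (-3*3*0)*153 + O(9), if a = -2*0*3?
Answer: 81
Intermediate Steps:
a = 0 (a = 0*3 = 0)
O(M) = M² (O(M) = (M + 0)² = M²)
(-3*3*0)*153 + O(9) = (-3*3*0)*153 + 9² = -9*0*153 + 81 = 0*153 + 81 = 0 + 81 = 81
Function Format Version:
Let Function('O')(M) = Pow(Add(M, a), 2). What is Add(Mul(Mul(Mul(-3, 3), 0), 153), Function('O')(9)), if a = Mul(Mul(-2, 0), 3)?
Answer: 81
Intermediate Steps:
a = 0 (a = Mul(0, 3) = 0)
Function('O')(M) = Pow(M, 2) (Function('O')(M) = Pow(Add(M, 0), 2) = Pow(M, 2))
Add(Mul(Mul(Mul(-3, 3), 0), 153), Function('O')(9)) = Add(Mul(Mul(Mul(-3, 3), 0), 153), Pow(9, 2)) = Add(Mul(Mul(-9, 0), 153), 81) = Add(Mul(0, 153), 81) = Add(0, 81) = 81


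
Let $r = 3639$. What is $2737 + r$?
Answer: $6376$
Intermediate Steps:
$2737 + r = 2737 + 3639 = 6376$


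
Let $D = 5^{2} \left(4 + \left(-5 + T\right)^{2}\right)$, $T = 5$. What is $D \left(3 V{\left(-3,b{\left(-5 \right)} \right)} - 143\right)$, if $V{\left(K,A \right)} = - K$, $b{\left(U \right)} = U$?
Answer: $-13400$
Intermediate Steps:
$D = 100$ ($D = 5^{2} \left(4 + \left(-5 + 5\right)^{2}\right) = 25 \left(4 + 0^{2}\right) = 25 \left(4 + 0\right) = 25 \cdot 4 = 100$)
$D \left(3 V{\left(-3,b{\left(-5 \right)} \right)} - 143\right) = 100 \left(3 \left(\left(-1\right) \left(-3\right)\right) - 143\right) = 100 \left(3 \cdot 3 - 143\right) = 100 \left(9 - 143\right) = 100 \left(-134\right) = -13400$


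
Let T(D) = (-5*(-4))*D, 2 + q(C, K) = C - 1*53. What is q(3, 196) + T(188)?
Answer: 3708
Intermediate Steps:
q(C, K) = -55 + C (q(C, K) = -2 + (C - 1*53) = -2 + (C - 53) = -2 + (-53 + C) = -55 + C)
T(D) = 20*D
q(3, 196) + T(188) = (-55 + 3) + 20*188 = -52 + 3760 = 3708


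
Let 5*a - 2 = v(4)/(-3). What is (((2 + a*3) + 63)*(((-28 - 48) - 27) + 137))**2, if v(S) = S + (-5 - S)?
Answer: 130507776/25 ≈ 5.2203e+6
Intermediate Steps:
v(S) = -5
a = 11/15 (a = 2/5 + (-5/(-3))/5 = 2/5 + (-5*(-1/3))/5 = 2/5 + (1/5)*(5/3) = 2/5 + 1/3 = 11/15 ≈ 0.73333)
(((2 + a*3) + 63)*(((-28 - 48) - 27) + 137))**2 = (((2 + (11/15)*3) + 63)*(((-28 - 48) - 27) + 137))**2 = (((2 + 11/5) + 63)*((-76 - 27) + 137))**2 = ((21/5 + 63)*(-103 + 137))**2 = ((336/5)*34)**2 = (11424/5)**2 = 130507776/25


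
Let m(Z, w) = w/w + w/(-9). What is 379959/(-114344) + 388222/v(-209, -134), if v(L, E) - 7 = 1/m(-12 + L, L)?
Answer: 9676623451159/175518040 ≈ 55132.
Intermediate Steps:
m(Z, w) = 1 - w/9 (m(Z, w) = 1 + w*(-1/9) = 1 - w/9)
v(L, E) = 7 + 1/(1 - L/9)
379959/(-114344) + 388222/v(-209, -134) = 379959/(-114344) + 388222/(((-72 + 7*(-209))/(-9 - 209))) = 379959*(-1/114344) + 388222/(((-72 - 1463)/(-218))) = -379959/114344 + 388222/((-1/218*(-1535))) = -379959/114344 + 388222/(1535/218) = -379959/114344 + 388222*(218/1535) = -379959/114344 + 84632396/1535 = 9676623451159/175518040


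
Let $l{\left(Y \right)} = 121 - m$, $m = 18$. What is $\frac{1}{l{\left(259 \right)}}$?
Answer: $\frac{1}{103} \approx 0.0097087$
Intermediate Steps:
$l{\left(Y \right)} = 103$ ($l{\left(Y \right)} = 121 - 18 = 103$)
$\frac{1}{l{\left(259 \right)}} = \frac{1}{103}$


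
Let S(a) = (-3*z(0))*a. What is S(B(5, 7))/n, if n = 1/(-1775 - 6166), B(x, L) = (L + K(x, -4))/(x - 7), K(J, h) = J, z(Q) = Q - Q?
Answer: 0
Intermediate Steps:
z(Q) = 0
B(x, L) = (L + x)/(-7 + x) (B(x, L) = (L + x)/(x - 7) = (L + x)/(-7 + x))
S(a) = 0 (S(a) = (-3*0)*a = 0*a = 0)
n = -1/7941 (n = 1/(-7941) = -1/7941 ≈ -0.00012593)
S(B(5, 7))/n = 0/(-1/7941) = 0*(-7941) = 0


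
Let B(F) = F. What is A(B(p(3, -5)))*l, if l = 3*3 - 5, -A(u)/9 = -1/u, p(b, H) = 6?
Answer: 6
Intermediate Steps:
A(u) = 9/u (A(u) = -(-9)/u = 9/u)
l = 4 (l = 9 - 5 = 4)
A(B(p(3, -5)))*l = (9/6)*4 = (9*(⅙))*4 = (3/2)*4 = 6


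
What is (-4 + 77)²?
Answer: 5329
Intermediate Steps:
(-4 + 77)² = 73² = 5329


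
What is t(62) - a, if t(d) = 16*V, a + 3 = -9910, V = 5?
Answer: 9993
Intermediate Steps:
a = -9913 (a = -3 - 9910 = -9913)
t(d) = 80 (t(d) = 16*5 = 80)
t(62) - a = 80 - 1*(-9913) = 80 + 9913 = 9993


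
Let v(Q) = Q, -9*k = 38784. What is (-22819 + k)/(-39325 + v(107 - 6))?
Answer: 81385/117672 ≈ 0.69163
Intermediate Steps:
k = -12928/3 (k = -⅑*38784 = -12928/3 ≈ -4309.3)
(-22819 + k)/(-39325 + v(107 - 6)) = (-22819 - 12928/3)/(-39325 + (107 - 6)) = -81385/(3*(-39325 + 101)) = -81385/3/(-39224) = -81385/3*(-1/39224) = 81385/117672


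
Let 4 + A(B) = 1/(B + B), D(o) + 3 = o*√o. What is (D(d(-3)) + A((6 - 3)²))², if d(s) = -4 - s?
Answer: 15301/324 + 125*I/9 ≈ 47.225 + 13.889*I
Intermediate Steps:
D(o) = -3 + o^(3/2) (D(o) = -3 + o*√o = -3 + o^(3/2))
A(B) = -4 + 1/(2*B) (A(B) = -4 + 1/(B + B) = -4 + 1/(2*B))
(D(d(-3)) + A((6 - 3)²))² = ((-3 + (-4 - 1*(-3))^(3/2)) + (-4 + 1/(2*((6 - 3)²))))² = ((-3 + (-4 + 3)^(3/2)) + (-4 + 1/(2*(3²))))² = ((-3 + (-1)^(3/2)) + (-4 + (½)/9))² = ((-3 - I) + (-4 + (½)*(⅑)))² = ((-3 - I) + (-4 + 1/18))² = ((-3 - I) - 71/18)² = (-125/18 - I)²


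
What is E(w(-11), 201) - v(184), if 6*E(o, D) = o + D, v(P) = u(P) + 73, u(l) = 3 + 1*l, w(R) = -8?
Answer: -1367/6 ≈ -227.83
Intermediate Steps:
u(l) = 3 + l
v(P) = 76 + P (v(P) = (3 + P) + 73 = 76 + P)
E(o, D) = D/6 + o/6 (E(o, D) = (o + D)/6 = (D + o)/6 = D/6 + o/6)
E(w(-11), 201) - v(184) = ((⅙)*201 + (⅙)*(-8)) - (76 + 184) = (67/2 - 4/3) - 1*260 = 193/6 - 260 = -1367/6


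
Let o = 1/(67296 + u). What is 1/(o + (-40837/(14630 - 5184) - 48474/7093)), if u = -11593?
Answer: -3732127626034/41640278672757 ≈ -0.089628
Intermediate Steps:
o = 1/55703 (o = 1/(67296 - 11593) = 1/55703 ≈ 1.7952e-5)
1/(o + (-40837/(14630 - 5184) - 48474/7093)) = 1/(1/55703 + (-40837/(14630 - 5184) - 48474/7093)) = 1/(1/55703 + (-40837/9446 - 48474*1/7093)) = 1/(1/55703 + (-40837*1/9446 - 48474/7093)) = 1/(1/55703 + (-40837/9446 - 48474/7093)) = 1/(1/55703 - 747542245/67000478) = 1/(-41640278672757/3732127626034) = -3732127626034/41640278672757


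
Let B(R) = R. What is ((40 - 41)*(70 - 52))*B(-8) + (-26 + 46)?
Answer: 164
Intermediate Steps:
((40 - 41)*(70 - 52))*B(-8) + (-26 + 46) = ((40 - 41)*(70 - 52))*(-8) + (-26 + 46) = -1*18*(-8) + 20 = -18*(-8) + 20 = 144 + 20 = 164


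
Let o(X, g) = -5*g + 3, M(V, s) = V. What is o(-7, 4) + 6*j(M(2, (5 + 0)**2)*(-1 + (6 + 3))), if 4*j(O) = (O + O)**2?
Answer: 1519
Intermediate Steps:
j(O) = O**2 (j(O) = (O + O)**2/4 = (2*O)**2/4 = (4*O**2)/4 = O**2)
o(X, g) = 3 - 5*g
o(-7, 4) + 6*j(M(2, (5 + 0)**2)*(-1 + (6 + 3))) = (3 - 5*4) + 6*(2*(-1 + (6 + 3)))**2 = (3 - 20) + 6*(2*(-1 + 9))**2 = -17 + 6*(2*8)**2 = -17 + 6*16**2 = -17 + 6*256 = -17 + 1536 = 1519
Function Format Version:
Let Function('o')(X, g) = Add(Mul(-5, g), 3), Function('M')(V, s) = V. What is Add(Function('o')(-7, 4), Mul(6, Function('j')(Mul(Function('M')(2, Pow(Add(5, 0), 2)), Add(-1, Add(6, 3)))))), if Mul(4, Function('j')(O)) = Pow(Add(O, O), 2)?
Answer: 1519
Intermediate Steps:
Function('j')(O) = Pow(O, 2) (Function('j')(O) = Mul(Rational(1, 4), Pow(Add(O, O), 2)) = Mul(Rational(1, 4), Pow(Mul(2, O), 2)) = Mul(Rational(1, 4), Mul(4, Pow(O, 2))) = Pow(O, 2))
Function('o')(X, g) = Add(3, Mul(-5, g))
Add(Function('o')(-7, 4), Mul(6, Function('j')(Mul(Function('M')(2, Pow(Add(5, 0), 2)), Add(-1, Add(6, 3)))))) = Add(Add(3, Mul(-5, 4)), Mul(6, Pow(Mul(2, Add(-1, Add(6, 3))), 2))) = Add(Add(3, -20), Mul(6, Pow(Mul(2, Add(-1, 9)), 2))) = Add(-17, Mul(6, Pow(Mul(2, 8), 2))) = Add(-17, Mul(6, Pow(16, 2))) = Add(-17, Mul(6, 256)) = Add(-17, 1536) = 1519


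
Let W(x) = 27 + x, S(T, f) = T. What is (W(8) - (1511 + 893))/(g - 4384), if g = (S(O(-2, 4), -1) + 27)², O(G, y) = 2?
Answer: 2369/3543 ≈ 0.66864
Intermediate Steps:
g = 841 (g = (2 + 27)² = 29² = 841)
(W(8) - (1511 + 893))/(g - 4384) = ((27 + 8) - (1511 + 893))/(841 - 4384) = (35 - 1*2404)/(-3543) = (35 - 2404)*(-1/3543) = -2369*(-1/3543) = 2369/3543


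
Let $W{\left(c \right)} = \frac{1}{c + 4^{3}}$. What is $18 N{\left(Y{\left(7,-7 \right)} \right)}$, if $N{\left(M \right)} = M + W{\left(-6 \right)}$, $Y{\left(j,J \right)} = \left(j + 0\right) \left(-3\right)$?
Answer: $- \frac{10953}{29} \approx -377.69$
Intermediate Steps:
$Y{\left(j,J \right)} = - 3 j$ ($Y{\left(j,J \right)} = j \left(-3\right) = - 3 j$)
$W{\left(c \right)} = \frac{1}{64 + c}$ ($W{\left(c \right)} = \frac{1}{c + 64} = \frac{1}{64 + c}$)
$N{\left(M \right)} = \frac{1}{58} + M$ ($N{\left(M \right)} = M + \frac{1}{64 - 6} = M + \frac{1}{58} = \frac{1}{58} + M$)
$18 N{\left(Y{\left(7,-7 \right)} \right)} = 18 \left(\frac{1}{58} - 21\right) = 18 \left(- \frac{1217}{58}\right) = - \frac{10953}{29}$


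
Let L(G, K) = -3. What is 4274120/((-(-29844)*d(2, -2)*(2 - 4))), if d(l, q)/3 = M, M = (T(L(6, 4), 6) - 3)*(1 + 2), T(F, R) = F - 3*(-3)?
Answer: -534265/201447 ≈ -2.6521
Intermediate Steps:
T(F, R) = 9 + F (T(F, R) = F + 9 = 9 + F)
M = 9 (M = ((9 - 3) - 3)*(1 + 2) = (6 - 3)*3 = 3*3 = 9)
d(l, q) = 27 (d(l, q) = 3*9 = 27)
4274120/((-(-29844)*d(2, -2)*(2 - 4))) = 4274120/((-(-29844)*27*(2 - 4))) = 4274120/((-(-29844)*27*(-2))) = 4274120/((-(-29844)*(-54))) = 4274120/((-9948*162)) = 4274120/(-1611576) = 4274120*(-1/1611576) = -534265/201447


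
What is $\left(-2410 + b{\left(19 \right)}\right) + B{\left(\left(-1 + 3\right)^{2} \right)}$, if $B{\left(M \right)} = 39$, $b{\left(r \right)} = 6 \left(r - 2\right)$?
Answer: $-2269$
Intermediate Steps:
$b{\left(r \right)} = -12 + 6 r$ ($b{\left(r \right)} = 6 \left(-2 + r\right) = -12 + 6 r$)
$\left(-2410 + b{\left(19 \right)}\right) + B{\left(\left(-1 + 3\right)^{2} \right)} = \left(-2410 + \left(-12 + 6 \cdot 19\right)\right) + 39 = \left(-2410 + \left(-12 + 114\right)\right) + 39 = \left(-2410 + 102\right) + 39 = -2308 + 39 = -2269$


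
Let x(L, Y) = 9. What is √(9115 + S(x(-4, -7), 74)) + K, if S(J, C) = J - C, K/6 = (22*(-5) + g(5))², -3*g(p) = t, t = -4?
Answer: 212552/3 + 5*√362 ≈ 70946.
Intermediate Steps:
g(p) = 4/3 (g(p) = -⅓*(-4) = 4/3)
K = 212552/3 (K = 6*(22*(-5) + 4/3)² = 6*(-110 + 4/3)² = 6*(-326/3)² = 6*(106276/9) = 212552/3 ≈ 70851.)
√(9115 + S(x(-4, -7), 74)) + K = √(9115 + (9 - 1*74)) + 212552/3 = √(9115 + (9 - 74)) + 212552/3 = √(9115 - 65) + 212552/3 = √9050 + 212552/3 = 5*√362 + 212552/3 = 212552/3 + 5*√362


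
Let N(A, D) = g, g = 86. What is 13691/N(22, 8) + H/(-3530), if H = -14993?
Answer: 12404657/75895 ≈ 163.45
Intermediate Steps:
N(A, D) = 86
13691/N(22, 8) + H/(-3530) = 13691/86 - 14993/(-3530) = 13691*(1/86) - 14993*(-1/3530) = 13691/86 + 14993/3530 = 12404657/75895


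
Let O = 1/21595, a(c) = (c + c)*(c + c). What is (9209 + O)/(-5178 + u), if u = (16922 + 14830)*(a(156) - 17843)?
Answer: 33144726/9085414474255 ≈ 3.6481e-6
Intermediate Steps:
a(c) = 4*c² (a(c) = (2*c)*(2*c) = 4*c²)
u = 2524315752 (u = (16922 + 14830)*(4*156² - 17843) = 31752*(4*24336 - 17843) = 31752*(97344 - 17843) = 31752*79501 = 2524315752)
O = 1/21595 ≈ 4.6307e-5
(9209 + O)/(-5178 + u) = (9209 + 1/21595)/(-5178 + 2524315752) = (198868356/21595)/2524310574 = (198868356/21595)*(1/2524310574) = 33144726/9085414474255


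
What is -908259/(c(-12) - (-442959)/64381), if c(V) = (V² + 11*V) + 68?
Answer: -58474622679/5593439 ≈ -10454.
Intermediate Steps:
c(V) = 68 + V² + 11*V
-908259/(c(-12) - (-442959)/64381) = -908259/((68 + (-12)² + 11*(-12)) - (-442959)/64381) = -908259/((68 + 144 - 132) - (-442959)/64381) = -908259/(80 - 1*(-442959/64381)) = -908259/(80 + 442959/64381) = -908259/5593439/64381 = -908259*64381/5593439 = -58474622679/5593439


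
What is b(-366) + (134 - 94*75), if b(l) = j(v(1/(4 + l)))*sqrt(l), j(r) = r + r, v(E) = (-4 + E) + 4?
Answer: -6916 - I*sqrt(366)/181 ≈ -6916.0 - 0.1057*I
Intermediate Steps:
v(E) = E
j(r) = 2*r
b(l) = 2*sqrt(l)/(4 + l) (b(l) = (2/(4 + l))*sqrt(l) = 2*sqrt(l)/(4 + l))
b(-366) + (134 - 94*75) = 2*sqrt(-366)/(4 - 366) + (134 - 94*75) = 2*(I*sqrt(366))/(-362) + (134 - 7050) = 2*(I*sqrt(366))*(-1/362) - 6916 = -I*sqrt(366)/181 - 6916 = -6916 - I*sqrt(366)/181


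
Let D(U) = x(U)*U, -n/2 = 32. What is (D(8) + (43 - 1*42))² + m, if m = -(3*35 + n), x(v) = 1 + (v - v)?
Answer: 40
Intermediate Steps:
n = -64 (n = -2*32 = -64)
x(v) = 1 (x(v) = 1 + 0 = 1)
D(U) = U (D(U) = 1*U = U)
m = -41 (m = -(3*35 - 64) = -(105 - 64) = -1*41 = -41)
(D(8) + (43 - 1*42))² + m = (8 + (43 - 1*42))² - 41 = (8 + (43 - 42))² - 41 = (8 + 1)² - 41 = 9² - 41 = 81 - 41 = 40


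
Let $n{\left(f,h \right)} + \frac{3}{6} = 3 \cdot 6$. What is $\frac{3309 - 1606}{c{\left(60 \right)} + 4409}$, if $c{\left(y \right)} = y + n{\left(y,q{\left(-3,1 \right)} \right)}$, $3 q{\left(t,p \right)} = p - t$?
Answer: $\frac{3406}{8973} \approx 0.37958$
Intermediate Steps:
$q{\left(t,p \right)} = - \frac{t}{3} + \frac{p}{3}$ ($q{\left(t,p \right)} = \frac{p - t}{3} = - \frac{t}{3} + \frac{p}{3}$)
$n{\left(f,h \right)} = \frac{35}{2}$ ($n{\left(f,h \right)} = - \frac{1}{2} + 3 \cdot 6 = - \frac{1}{2} + 18 = \frac{35}{2}$)
$c{\left(y \right)} = \frac{35}{2} + y$ ($c{\left(y \right)} = y + \frac{35}{2} = \frac{35}{2} + y$)
$\frac{3309 - 1606}{c{\left(60 \right)} + 4409} = \frac{3309 - 1606}{\left(\frac{35}{2} + 60\right) + 4409} = \frac{1703}{\frac{155}{2} + 4409} = \frac{1703}{\frac{8973}{2}} = 1703 \cdot \frac{2}{8973} = \frac{3406}{8973}$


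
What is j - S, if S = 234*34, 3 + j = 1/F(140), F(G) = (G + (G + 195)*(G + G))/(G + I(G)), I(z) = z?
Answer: -5340487/671 ≈ -7959.0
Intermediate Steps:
F(G) = (G + 2*G*(195 + G))/(2*G) (F(G) = (G + (G + 195)*(G + G))/(G + G) = (G + (195 + G)*(2*G))/((2*G)) = (G + 2*G*(195 + G))*(1/(2*G)) = (G + 2*G*(195 + G))/(2*G))
j = -2011/671 (j = -3 + 1/(391/2 + 140) = -3 + 1/(671/2) = -3 + 2/671 = -2011/671 ≈ -2.9970)
S = 7956
j - S = -2011/671 - 1*7956 = -2011/671 - 7956 = -5340487/671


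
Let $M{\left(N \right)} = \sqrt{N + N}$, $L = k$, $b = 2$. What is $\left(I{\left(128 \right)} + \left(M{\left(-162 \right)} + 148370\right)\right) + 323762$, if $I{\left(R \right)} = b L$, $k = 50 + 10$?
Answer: $472252 + 18 i \approx 4.7225 \cdot 10^{5} + 18.0 i$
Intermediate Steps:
$k = 60$
$L = 60$
$M{\left(N \right)} = \sqrt{2} \sqrt{N}$ ($M{\left(N \right)} = \sqrt{2 N} = \sqrt{2} \sqrt{N}$)
$I{\left(R \right)} = 120$ ($I{\left(R \right)} = 2 \cdot 60 = 120$)
$\left(I{\left(128 \right)} + \left(M{\left(-162 \right)} + 148370\right)\right) + 323762 = \left(120 + \left(\sqrt{2} \sqrt{-162} + 148370\right)\right) + 323762 = \left(120 + \left(\sqrt{2} \cdot 9 i \sqrt{2} + 148370\right)\right) + 323762 = \left(120 + \left(18 i + 148370\right)\right) + 323762 = \left(120 + \left(148370 + 18 i\right)\right) + 323762 = \left(148490 + 18 i\right) + 323762 = 472252 + 18 i$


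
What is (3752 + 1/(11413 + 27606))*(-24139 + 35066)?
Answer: 1599705030903/39019 ≈ 4.0998e+7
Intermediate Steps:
(3752 + 1/(11413 + 27606))*(-24139 + 35066) = (3752 + 1/39019)*10927 = (146399289/39019)*10927 = 1599705030903/39019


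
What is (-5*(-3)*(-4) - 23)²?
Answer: 6889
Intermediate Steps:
(-5*(-3)*(-4) - 23)² = (15*(-4) - 23)² = (-60 - 23)² = (-83)² = 6889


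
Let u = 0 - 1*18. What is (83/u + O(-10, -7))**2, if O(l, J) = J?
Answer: 43681/324 ≈ 134.82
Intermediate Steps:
u = -18 (u = 0 - 18 = -18)
(83/u + O(-10, -7))**2 = (83/(-18) - 7)**2 = (83*(-1/18) - 7)**2 = (-83/18 - 7)**2 = (-209/18)**2 = 43681/324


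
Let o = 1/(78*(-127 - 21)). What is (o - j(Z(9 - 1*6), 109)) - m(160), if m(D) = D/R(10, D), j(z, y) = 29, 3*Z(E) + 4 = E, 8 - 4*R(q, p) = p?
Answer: -5437243/219336 ≈ -24.790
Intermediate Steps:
R(q, p) = 2 - p/4
Z(E) = -4/3 + E/3
m(D) = D/(2 - D/4)
o = -1/11544 (o = 1/(78*(-148)) = 1/(-11544) = -1/11544 ≈ -8.6625e-5)
(o - j(Z(9 - 1*6), 109)) - m(160) = (-1/11544 - 1*29) - (-4)*160/(-8 + 160) = (-1/11544 - 29) - (-4)*160/152 = -334777/11544 - (-4)*160/152 = -334777/11544 - 1*(-80/19) = -334777/11544 + 80/19 = -5437243/219336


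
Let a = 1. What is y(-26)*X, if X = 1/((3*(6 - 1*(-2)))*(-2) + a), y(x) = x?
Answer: 26/47 ≈ 0.55319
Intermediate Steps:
X = -1/47 (X = 1/((3*(6 - 1*(-2)))*(-2) + 1) = 1/((3*(6 + 2))*(-2) + 1) = 1/((3*8)*(-2) + 1) = 1/(24*(-2) + 1) = 1/(-48 + 1) = 1/(-47) = -1/47 ≈ -0.021277)
y(-26)*X = -26*(-1/47) = 26/47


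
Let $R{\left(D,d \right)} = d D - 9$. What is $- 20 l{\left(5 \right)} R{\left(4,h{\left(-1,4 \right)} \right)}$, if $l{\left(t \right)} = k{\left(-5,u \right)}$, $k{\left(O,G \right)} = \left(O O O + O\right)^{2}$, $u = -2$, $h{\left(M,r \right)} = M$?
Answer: $4394000$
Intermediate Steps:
$k{\left(O,G \right)} = \left(O + O^{3}\right)^{2}$ ($k{\left(O,G \right)} = \left(O^{2} O + O\right)^{2} = \left(O^{3} + O\right)^{2} = \left(O + O^{3}\right)^{2}$)
$l{\left(t \right)} = 16900$ ($l{\left(t \right)} = \left(-5\right)^{2} \left(1 + \left(-5\right)^{2}\right)^{2} = 25 \left(1 + 25\right)^{2} = 25 \cdot 26^{2} = 25 \cdot 676 = 16900$)
$R{\left(D,d \right)} = -9 + D d$ ($R{\left(D,d \right)} = D d - 9 = -9 + D d$)
$- 20 l{\left(5 \right)} R{\left(4,h{\left(-1,4 \right)} \right)} = \left(-20\right) 16900 \left(-9 + 4 \left(-1\right)\right) = - 338000 \left(-9 - 4\right) = \left(-338000\right) \left(-13\right) = 4394000$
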